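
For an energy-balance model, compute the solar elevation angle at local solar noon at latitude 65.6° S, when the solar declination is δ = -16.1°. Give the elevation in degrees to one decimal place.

40.5°

At local noon the hour angle is zero, so the zenith angle equals |ϕ − δ| = |-65.6° − (-16.100°)| = 49.500°.
Elevation = 90° − 49.500° = 40.5°.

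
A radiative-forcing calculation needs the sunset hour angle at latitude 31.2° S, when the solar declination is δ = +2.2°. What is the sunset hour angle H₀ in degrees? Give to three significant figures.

H₀ = 88.7°

cos H₀ = −tan φ · tan δ = −tan(-31.2°) × tan(+2.200°) = 0.0233, so H₀ = 1.5475 rad = 88.67°.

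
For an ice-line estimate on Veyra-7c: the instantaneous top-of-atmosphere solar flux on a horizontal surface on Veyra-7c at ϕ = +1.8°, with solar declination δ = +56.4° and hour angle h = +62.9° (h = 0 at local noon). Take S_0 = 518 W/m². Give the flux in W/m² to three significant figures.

144 W/m²

cos θ_z = sin ϕ sin δ + cos ϕ cos δ cos h = 0.026163 + 0.251970 = 0.278133.
Flux = S_0 · cos θ_z = 518 × 0.278133 = 144.1 W/m².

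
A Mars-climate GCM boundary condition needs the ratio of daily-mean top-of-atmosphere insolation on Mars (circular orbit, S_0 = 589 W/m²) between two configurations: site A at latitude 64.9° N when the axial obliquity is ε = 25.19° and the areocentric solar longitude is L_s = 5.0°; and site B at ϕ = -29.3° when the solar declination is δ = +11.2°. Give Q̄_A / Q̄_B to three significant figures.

— Configuration A (ϕ=+64.9°):
sin δ = sin 25.19° × sin 5.0° = 0.03710, so δ = +2.126°.
cos h₀ = −tan(+64.9°) tan(+2.126°) = -0.0792, h₀ = 1.6501 rad.
Bracket: h₀ sin ϕ sin δ + cos ϕ cos δ sin h₀ = 1.6501×0.90557×0.03710 + 0.42420×0.99931×0.99686 = 0.055438 + 0.422576 = 0.478014.
Q̄ = (S_0/π) × [bracket] = (589/π) × 0.478014 = 89.620 W/m².
— Configuration B (ϕ=-29.3°):
cos h₀ = −tan(-29.3°) tan(+11.200°) = 0.1111, h₀ = 1.4595 rad.
Bracket: h₀ sin ϕ sin δ + cos ϕ cos δ sin h₀ = 1.4595×-0.48938×0.19423 + 0.87207×0.98096×0.99381 = -0.138729 + 0.850170 = 0.711441.
Q̄ = (S_0/π) × [bracket] = (589/π) × 0.711441 = 133.38 W/m².
Ratio Q̄_A / Q̄_B = 89.620 / 133.38 = 0.6719.

Q̄_A / Q̄_B ≈ 0.672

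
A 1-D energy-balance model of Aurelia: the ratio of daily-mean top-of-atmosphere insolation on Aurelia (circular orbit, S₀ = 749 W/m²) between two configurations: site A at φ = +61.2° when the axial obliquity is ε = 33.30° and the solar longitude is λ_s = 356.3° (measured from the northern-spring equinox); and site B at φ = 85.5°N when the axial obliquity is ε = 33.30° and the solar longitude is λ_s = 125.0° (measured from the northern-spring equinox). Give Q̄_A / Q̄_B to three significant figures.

Q̄_A / Q̄_B ≈ 0.308

— Configuration A (φ=+61.2°):
Solar declination: sin δ = sin ε · sin λ_s = sin 33.30° × sin 356.3° = -0.03543, so δ = -2.030°.
cos H₀ = −tan(+61.2°) tan(-2.030°) = 0.0645, H₀ = 1.5063 rad.
Bracket: H₀ sin φ sin δ + cos φ cos δ sin H₀ = 1.5063×0.87631×-0.03543 + 0.48175×0.99937×0.99792 = -0.046767 + 0.480445 = 0.433678.
Q̄ = (S₀/π) × [bracket] = (749/π) × 0.433678 = 103.39 W/m².
— Configuration B (φ=+85.5°):
Solar declination: sin δ = sin ε · sin λ_s = sin 33.30° × sin 125.0° = 0.44973, so δ = +26.727°.
cos H₀ = −tan(+85.5°) tan(+26.727°) = -6.3979 ≤ −1 ⇒ polar day, H₀ = π.
Bracket: H₀ sin φ sin δ + cos φ cos δ sin H₀ = 3.1416×0.99692×0.44973 + 0.07846×0.89316×0.00000 = 1.408520 + 0.000000 = 1.408520.
Q̄ = (S₀/π) × [bracket] = (749/π) × 1.408520 = 335.81 W/m².
Ratio Q̄_A / Q̄_B = 103.39 / 335.81 = 0.3079.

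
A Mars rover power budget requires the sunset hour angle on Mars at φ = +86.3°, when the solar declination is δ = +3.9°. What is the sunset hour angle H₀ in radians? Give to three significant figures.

H₀ = 3.14 rad

Sunrise equation: cos H₀ = −tan φ · tan δ = -1.0542 ≤ −1, so the Sun never sets (polar day) and H₀ = π.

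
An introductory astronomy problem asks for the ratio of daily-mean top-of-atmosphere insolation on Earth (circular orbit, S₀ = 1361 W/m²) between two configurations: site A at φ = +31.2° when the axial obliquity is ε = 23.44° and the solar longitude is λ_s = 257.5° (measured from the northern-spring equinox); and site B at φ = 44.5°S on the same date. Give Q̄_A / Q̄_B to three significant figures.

Q̄_A / Q̄_B ≈ 0.436

— Configuration A (φ=+31.2°):
Solar declination: sin δ = sin ε · sin λ_s = sin 23.44° × sin 257.5° = -0.38836, so δ = -22.852°.
cos H₀ = −tan(+31.2°) tan(-22.852°) = 0.2552, H₀ = 1.3127 rad.
Bracket: H₀ sin φ sin δ + cos φ cos δ sin H₀ = 1.3127×0.51803×-0.38836 + 0.85536×0.92151×0.96688 = -0.264092 + 0.762117 = 0.498025.
Q̄ = (S₀/π) × [bracket] = (1361/π) × 0.498025 = 215.75 W/m².
— Configuration B (φ=-44.5°):
cos H₀ = −tan(-44.5°) tan(-22.852°) = -0.4141, H₀ = 1.9978 rad.
Bracket: H₀ sin φ sin δ + cos φ cos δ sin H₀ = 1.9978×-0.70091×-0.38836 + 0.71325×0.92151×0.91021 = 0.543812 + 0.598251 = 1.142063.
Q̄ = (S₀/π) × [bracket] = (1361/π) × 1.142063 = 494.76 W/m².
Ratio Q̄_A / Q̄_B = 215.75 / 494.76 = 0.4361.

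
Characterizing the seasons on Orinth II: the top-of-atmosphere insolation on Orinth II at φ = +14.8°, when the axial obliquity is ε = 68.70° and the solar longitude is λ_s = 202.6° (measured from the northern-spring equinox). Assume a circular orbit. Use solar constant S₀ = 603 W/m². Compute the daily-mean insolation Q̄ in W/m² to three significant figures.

Q̄ ≈ 147 W/m²

Solar declination: sin δ = sin ε · sin λ_s = sin 68.70° × sin 202.6° = -0.35804, so δ = -20.980°.
cos H₀ = −tan(+14.8°) tan(-20.980°) = 0.1013, H₀ = 1.4693 rad.
Bracket: H₀ sin φ sin δ + cos φ cos δ sin H₀ = 1.4693×0.25545×-0.35804 + 0.96682×0.93370×0.99485 = -0.134384 + 0.898071 = 0.763687.
Q̄ = (S₀/π) × [bracket] = (603/π) × 0.763687 = 146.6 W/m².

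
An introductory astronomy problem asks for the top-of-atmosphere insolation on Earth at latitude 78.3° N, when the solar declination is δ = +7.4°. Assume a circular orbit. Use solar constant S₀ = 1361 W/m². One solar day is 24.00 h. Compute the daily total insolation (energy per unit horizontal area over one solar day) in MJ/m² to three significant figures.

cos H₀ = −tan(+78.3°) tan(+7.400°) = -0.6272, H₀ = 2.2487 rad.
Bracket: H₀ sin φ sin δ + cos φ cos δ sin H₀ = 2.2487×0.97922×0.12880 + 0.20279×0.99167×0.77890 = 0.283614 + 0.156637 = 0.440251.
Q̄ = (S₀/π) × [bracket] = (1361/π) × 0.440251 = 190.73 W/m².
Daily total = Q̄ × 24.00 h × 3600 s/h = 190.73 × 24.00 × 3600 / 10⁶ = 16.48 MJ/m².

16.5 MJ/m²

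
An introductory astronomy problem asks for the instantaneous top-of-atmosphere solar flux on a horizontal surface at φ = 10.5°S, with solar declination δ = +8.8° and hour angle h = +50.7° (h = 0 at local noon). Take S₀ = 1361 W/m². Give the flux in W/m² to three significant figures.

800 W/m²

cos θ_z = sin φ sin δ + cos φ cos δ cos h = -0.027879 + 0.615444 = 0.587565.
Flux = S₀ · cos θ_z = 1361 × 0.587565 = 799.7 W/m².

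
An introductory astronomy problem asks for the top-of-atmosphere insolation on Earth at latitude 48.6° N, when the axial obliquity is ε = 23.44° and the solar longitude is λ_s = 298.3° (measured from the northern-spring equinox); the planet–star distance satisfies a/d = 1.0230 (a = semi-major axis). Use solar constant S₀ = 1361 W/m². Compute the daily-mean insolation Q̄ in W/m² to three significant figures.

Q̄ ≈ 119 W/m²

Solar declination: sin δ = sin ε · sin λ_s = sin 23.44° × sin 298.3° = -0.35024, so δ = -20.502°.
cos H₀ = −tan(+48.6°) tan(-20.502°) = 0.4241, H₀ = 1.1328 rad.
Bracket: H₀ sin φ sin δ + cos φ cos δ sin H₀ = 1.1328×0.75011×-0.35024 + 0.66131×0.93666×0.90560 = -0.297608 + 0.560949 = 0.263341.
Inverse-square distance factor (a/d)² = 1.0230² = 1.046529.
Q̄ = (S₀/π) × 1.046529 × [bracket] = (1361/π) × 1.046529 × 0.263341 = 119.4 W/m².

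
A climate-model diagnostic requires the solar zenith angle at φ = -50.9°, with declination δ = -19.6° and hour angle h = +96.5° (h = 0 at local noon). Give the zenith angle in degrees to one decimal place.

cos θ_z = sin φ sin δ + cos φ cos δ cos h = 0.260326 + -0.067258 = 0.193068.
θ_z = arccos(0.193068) = 78.9°.

θ_z = 78.9°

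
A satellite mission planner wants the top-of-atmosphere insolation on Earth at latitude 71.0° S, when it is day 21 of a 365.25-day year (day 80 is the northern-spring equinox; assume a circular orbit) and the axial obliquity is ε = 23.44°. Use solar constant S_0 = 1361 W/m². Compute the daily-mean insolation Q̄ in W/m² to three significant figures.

Q̄ ≈ 435 W/m²

Solar longitude: L_s = 360° × (21 − 80)/365.25 = -58.152°, i.e. -58.152° + 360° = 301.848°.
sin δ = sin 23.44° × sin 301.848° = -0.33790, so δ = -19.749°.
cos h₀ = −tan(-71.0°) tan(-19.749°) = -1.0427 ≤ −1 ⇒ polar day, h₀ = π.
Bracket: h₀ sin ϕ sin δ + cos ϕ cos δ sin h₀ = 3.1416×-0.94552×-0.33790 + 0.32557×0.94118×0.00000 = 1.003714 + 0.000000 = 1.003714.
Q̄ = (S_0/π) × [bracket] = (1361/π) × 1.003714 = 434.8 W/m².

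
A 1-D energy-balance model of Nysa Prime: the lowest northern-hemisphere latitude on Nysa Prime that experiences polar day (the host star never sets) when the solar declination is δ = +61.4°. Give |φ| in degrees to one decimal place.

|φ| = 28.6°

Polar day requires cos H₀ = −tan φ tan δ ≤ −1, i.e. tan φ tan δ ≥ 1.
The boundary is |tan φ| · |tan δ| = 1, so |φ| = 90° − |δ| = 90° − 61.4° = 28.6° in the northern hemisphere.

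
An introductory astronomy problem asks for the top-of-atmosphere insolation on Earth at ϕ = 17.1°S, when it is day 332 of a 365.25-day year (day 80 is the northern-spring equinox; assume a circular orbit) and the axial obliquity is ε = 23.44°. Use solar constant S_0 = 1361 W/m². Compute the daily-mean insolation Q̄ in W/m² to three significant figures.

Solar longitude: L_s = 360° × (332 − 80)/365.25 = 248.378°.
sin δ = sin 23.44° × sin 248.378° = -0.36980, so δ = -21.703°.
cos h₀ = −tan(-17.1°) tan(-21.703°) = -0.1224, h₀ = 1.6935 rad.
Bracket: h₀ sin ϕ sin δ + cos ϕ cos δ sin h₀ = 1.6935×-0.29404×-0.36980 + 0.95579×0.92911×0.99248 = 0.184144 + 0.881356 = 1.065500.
Q̄ = (S_0/π) × [bracket] = (1361/π) × 1.065500 = 461.6 W/m².

Q̄ ≈ 462 W/m²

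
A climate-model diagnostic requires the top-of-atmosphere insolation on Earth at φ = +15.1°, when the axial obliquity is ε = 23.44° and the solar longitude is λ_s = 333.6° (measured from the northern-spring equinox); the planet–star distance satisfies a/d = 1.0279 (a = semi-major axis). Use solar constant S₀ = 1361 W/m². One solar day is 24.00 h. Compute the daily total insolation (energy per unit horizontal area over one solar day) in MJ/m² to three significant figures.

34.8 MJ/m²

Solar declination: sin δ = sin ε · sin λ_s = sin 23.44° × sin 333.6° = -0.17687, so δ = -10.188°.
cos H₀ = −tan(+15.1°) tan(-10.188°) = 0.0485, H₀ = 1.5223 rad.
Bracket: H₀ sin φ sin δ + cos φ cos δ sin H₀ = 1.5223×0.26050×-0.17687 + 0.96547×0.98423×0.99882 = -0.070139 + 0.949123 = 0.878984.
Inverse-square distance factor (a/d)² = 1.0279² = 1.056578.
Q̄ = (S₀/π) × 1.056578 × [bracket] = (1361/π) × 1.056578 × 0.878984 = 402.34 W/m².
Daily total = Q̄ × 24.00 h × 3600 s/h = 402.34 × 24.00 × 3600 / 10⁶ = 34.76 MJ/m².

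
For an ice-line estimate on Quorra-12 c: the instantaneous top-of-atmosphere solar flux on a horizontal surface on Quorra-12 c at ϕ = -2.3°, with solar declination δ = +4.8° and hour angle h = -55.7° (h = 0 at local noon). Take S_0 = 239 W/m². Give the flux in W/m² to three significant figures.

133 W/m²

cos θ_z = sin ϕ sin δ + cos ϕ cos δ cos h = -0.003358 + 0.561097 = 0.557739.
Flux = S_0 · cos θ_z = 239 × 0.557739 = 133.3 W/m².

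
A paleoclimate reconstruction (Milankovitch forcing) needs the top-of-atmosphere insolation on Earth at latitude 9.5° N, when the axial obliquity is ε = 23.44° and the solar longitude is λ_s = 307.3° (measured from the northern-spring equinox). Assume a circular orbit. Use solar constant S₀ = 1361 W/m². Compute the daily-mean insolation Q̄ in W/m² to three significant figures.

Q̄ ≈ 370 W/m²

Solar declination: sin δ = sin ε · sin λ_s = sin 23.44° × sin 307.3° = -0.31643, so δ = -18.447°.
cos H₀ = −tan(+9.5°) tan(-18.447°) = 0.0558, H₀ = 1.5149 rad.
Bracket: H₀ sin φ sin δ + cos φ cos δ sin H₀ = 1.5149×0.16505×-0.31643 + 0.98629×0.94862×0.99844 = -0.079118 + 0.934155 = 0.855037.
Q̄ = (S₀/π) × [bracket] = (1361/π) × 0.855037 = 370.4 W/m².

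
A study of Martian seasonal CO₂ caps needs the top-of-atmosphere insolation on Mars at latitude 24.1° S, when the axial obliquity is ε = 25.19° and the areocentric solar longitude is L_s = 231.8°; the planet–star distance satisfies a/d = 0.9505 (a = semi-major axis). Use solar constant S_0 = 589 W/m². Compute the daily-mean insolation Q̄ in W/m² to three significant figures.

Q̄ ≈ 184 W/m²

sin δ = sin 25.19° × sin 231.8° = -0.33448, so δ = -19.541°.
cos h₀ = −tan(-24.1°) tan(-19.541°) = -0.1588, h₀ = 1.7302 rad.
Bracket: h₀ sin ϕ sin δ + cos ϕ cos δ sin h₀ = 1.7302×-0.40833×-0.33448 + 0.91283×0.94240×0.98732 = 0.236308 + 0.849343 = 1.085651.
Inverse-square distance factor (a/d)² = 0.9505² = 0.903450.
Q̄ = (S_0/π) × 0.903450 × [bracket] = (589/π) × 0.903450 × 1.085651 = 183.9 W/m².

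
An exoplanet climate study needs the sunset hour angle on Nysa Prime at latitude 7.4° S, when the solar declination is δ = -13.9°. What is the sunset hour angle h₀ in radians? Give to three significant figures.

h₀ = 1.60 rad

cos h₀ = −tan ϕ · tan δ = −tan(-7.4°) × tan(-13.900°) = -0.0321, so h₀ = 1.6029 rad = 91.84°.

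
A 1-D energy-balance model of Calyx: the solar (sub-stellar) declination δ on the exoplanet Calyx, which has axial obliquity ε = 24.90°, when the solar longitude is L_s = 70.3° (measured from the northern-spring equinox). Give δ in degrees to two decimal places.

sin δ = sin ε · sin L_s = sin 24.90° × sin 70.3° = 0.396393.
δ = arcsin(0.396393) = +23.35°.

δ = +23.35°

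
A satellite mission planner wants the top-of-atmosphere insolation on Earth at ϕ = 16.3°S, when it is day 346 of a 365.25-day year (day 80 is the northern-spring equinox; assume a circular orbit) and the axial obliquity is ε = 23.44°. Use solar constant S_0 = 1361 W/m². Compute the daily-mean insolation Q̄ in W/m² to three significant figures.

Q̄ ≈ 460 W/m²

Solar longitude: L_s = 360° × (346 − 80)/365.25 = 262.177°.
sin δ = sin 23.44° × sin 262.177° = -0.39409, so δ = -23.209°.
cos h₀ = −tan(-16.3°) tan(-23.209°) = -0.1254, h₀ = 1.6965 rad.
Bracket: h₀ sin ϕ sin δ + cos ϕ cos δ sin h₀ = 1.6965×-0.28067×-0.39409 + 0.95981×0.91907×0.99211 = 0.187649 + 0.875173 = 1.062822.
Q̄ = (S_0/π) × [bracket] = (1361/π) × 1.062822 = 460.4 W/m².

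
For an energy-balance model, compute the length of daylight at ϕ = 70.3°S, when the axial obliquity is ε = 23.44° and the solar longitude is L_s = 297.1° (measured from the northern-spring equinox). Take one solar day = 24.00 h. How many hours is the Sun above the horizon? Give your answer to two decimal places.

24.00 h

Solar declination: sin δ = sin ε · sin L_s = sin 23.44° × sin 297.1° = -0.35412, so δ = -20.739°.
Sunrise equation: cos h₀ = −tan ϕ · tan δ = -1.0575 ≤ −1, so the Sun never sets (polar day) and h₀ = π.
Daylight = 2h₀/(2π) × 24.00 h = (3.1416/π) × 24.00 = 24.00 h.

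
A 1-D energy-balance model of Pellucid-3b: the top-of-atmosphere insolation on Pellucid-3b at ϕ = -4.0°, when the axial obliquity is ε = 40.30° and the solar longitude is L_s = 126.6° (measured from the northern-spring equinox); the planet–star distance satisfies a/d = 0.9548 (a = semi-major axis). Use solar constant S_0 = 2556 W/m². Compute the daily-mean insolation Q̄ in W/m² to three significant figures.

Solar declination: sin δ = sin ε · sin L_s = sin 40.30° × sin 126.6° = 0.51925, so δ = +31.282°.
cos h₀ = −tan(-4.0°) tan(+31.282°) = 0.0425, h₀ = 1.5283 rad.
Bracket: h₀ sin ϕ sin δ + cos ϕ cos δ sin h₀ = 1.5283×-0.06976×0.51925 + 0.99756×0.85462×0.99910 = -0.055359 + 0.851767 = 0.796408.
Inverse-square distance factor (a/d)² = 0.9548² = 0.911643.
Q̄ = (S_0/π) × 0.911643 × [bracket] = (2556/π) × 0.911643 × 0.796408 = 590.7 W/m².

Q̄ ≈ 591 W/m²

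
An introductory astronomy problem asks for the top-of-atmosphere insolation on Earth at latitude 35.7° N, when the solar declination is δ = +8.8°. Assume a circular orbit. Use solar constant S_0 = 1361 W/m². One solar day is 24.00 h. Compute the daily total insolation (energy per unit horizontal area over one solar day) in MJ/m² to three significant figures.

cos h₀ = −tan(+35.7°) tan(+8.800°) = -0.1112, h₀ = 1.6823 rad.
Bracket: h₀ sin ϕ sin δ + cos ϕ cos δ sin h₀ = 1.6823×0.58354×0.15299 + 0.81208×0.98823×0.99379 = 0.150189 + 0.797538 = 0.947727.
Q̄ = (S_0/π) × [bracket] = (1361/π) × 0.947727 = 410.57 W/m².
Daily total = Q̄ × 24.00 h × 3600 s/h = 410.57 × 24.00 × 3600 / 10⁶ = 35.47 MJ/m².

35.5 MJ/m²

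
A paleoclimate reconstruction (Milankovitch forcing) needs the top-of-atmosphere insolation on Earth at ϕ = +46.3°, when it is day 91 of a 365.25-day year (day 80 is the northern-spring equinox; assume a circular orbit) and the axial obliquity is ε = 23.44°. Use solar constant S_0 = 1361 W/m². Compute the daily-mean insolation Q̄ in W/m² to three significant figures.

Solar longitude: L_s = 360° × (91 − 80)/365.25 = 10.842°.
sin δ = sin 23.44° × sin 10.842° = 0.07482, so δ = +4.291°.
cos h₀ = −tan(+46.3°) tan(+4.291°) = -0.0785, h₀ = 1.6494 rad.
Bracket: h₀ sin ϕ sin δ + cos ϕ cos δ sin h₀ = 1.6494×0.72297×0.07482 + 0.69088×0.99720×0.99691 = 0.089220 + 0.686817 = 0.776037.
Q̄ = (S_0/π) × [bracket] = (1361/π) × 0.776037 = 336.2 W/m².

Q̄ ≈ 336 W/m²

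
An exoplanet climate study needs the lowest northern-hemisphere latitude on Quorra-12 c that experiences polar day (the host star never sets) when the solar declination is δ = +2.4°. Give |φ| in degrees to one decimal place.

Polar day requires cos H₀ = −tan φ tan δ ≤ −1, i.e. tan φ tan δ ≥ 1.
The boundary is |tan φ| · |tan δ| = 1, so |φ| = 90° − |δ| = 90° − 2.4° = 87.6° in the northern hemisphere.

|φ| = 87.6°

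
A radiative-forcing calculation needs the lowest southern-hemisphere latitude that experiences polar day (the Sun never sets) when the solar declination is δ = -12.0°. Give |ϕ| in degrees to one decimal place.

Polar day requires cos h₀ = −tan ϕ tan δ ≤ −1, i.e. tan ϕ tan δ ≥ 1.
The boundary is |tan ϕ| · |tan δ| = 1, so |ϕ| = 90° − |δ| = 90° − 12.0° = 78.0° in the southern hemisphere.

|ϕ| = 78.0°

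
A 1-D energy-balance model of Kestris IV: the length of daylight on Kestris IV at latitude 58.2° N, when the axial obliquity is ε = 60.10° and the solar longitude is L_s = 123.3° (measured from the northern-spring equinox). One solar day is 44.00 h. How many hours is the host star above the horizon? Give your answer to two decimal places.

44.00 h

Solar declination: sin δ = sin ε · sin L_s = sin 60.10° × sin 123.3° = 0.72456, so δ = +46.432°.
Sunrise equation: cos h₀ = −tan ϕ · tan δ = -1.6955 ≤ −1, so the host star never sets (polar day) and h₀ = π.
Daylight = 2h₀/(2π) × 44.00 h = (3.1416/π) × 44.00 = 44.00 h.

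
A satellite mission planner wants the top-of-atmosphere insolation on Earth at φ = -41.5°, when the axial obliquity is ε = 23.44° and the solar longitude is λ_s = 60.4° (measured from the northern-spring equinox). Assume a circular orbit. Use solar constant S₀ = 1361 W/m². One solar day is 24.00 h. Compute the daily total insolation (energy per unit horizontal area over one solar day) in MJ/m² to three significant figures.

14.2 MJ/m²

Solar declination: sin δ = sin ε · sin λ_s = sin 23.44° × sin 60.4° = 0.34588, so δ = +20.235°.
cos H₀ = −tan(-41.5°) tan(+20.235°) = 0.3261, H₀ = 1.2386 rad.
Bracket: H₀ sin φ sin δ + cos φ cos δ sin H₀ = 1.2386×-0.66262×0.34588 + 0.74896×0.93828×0.94532 = -0.283871 + 0.664309 = 0.380438.
Q̄ = (S₀/π) × [bracket] = (1361/π) × 0.380438 = 164.81 W/m².
Daily total = Q̄ × 24.00 h × 3600 s/h = 164.81 × 24.00 × 3600 / 10⁶ = 14.24 MJ/m².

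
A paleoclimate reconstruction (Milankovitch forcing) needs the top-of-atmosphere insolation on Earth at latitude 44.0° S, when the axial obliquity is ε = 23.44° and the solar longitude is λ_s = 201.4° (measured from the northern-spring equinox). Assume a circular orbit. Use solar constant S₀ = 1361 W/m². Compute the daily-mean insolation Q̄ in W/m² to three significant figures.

Solar declination: sin δ = sin ε · sin λ_s = sin 23.44° × sin 201.4° = -0.14514, so δ = -8.346°.
cos H₀ = −tan(-44.0°) tan(-8.346°) = -0.1417, H₀ = 1.7129 rad.
Bracket: H₀ sin φ sin δ + cos φ cos δ sin H₀ = 1.7129×-0.69466×-0.14514 + 0.71934×0.98941×0.98991 = 0.172700 + 0.704541 = 0.877241.
Q̄ = (S₀/π) × [bracket] = (1361/π) × 0.877241 = 380.0 W/m².

Q̄ ≈ 380 W/m²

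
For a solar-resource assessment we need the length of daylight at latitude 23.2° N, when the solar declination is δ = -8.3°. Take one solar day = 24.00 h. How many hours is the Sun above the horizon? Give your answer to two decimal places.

cos H₀ = −tan φ · tan δ = −tan(+23.2°) × tan(-8.300°) = 0.0625, so H₀ = 1.5082 rad = 86.42°.
Daylight = 2H₀/(2π) × 24.00 h = (1.5082/π) × 24.00 = 11.52 h.

11.52 h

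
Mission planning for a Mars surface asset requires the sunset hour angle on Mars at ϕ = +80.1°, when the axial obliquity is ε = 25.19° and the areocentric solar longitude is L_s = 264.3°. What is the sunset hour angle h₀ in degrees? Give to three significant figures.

h₀ = 0.00°

sin δ = sin 25.19° × sin 264.3° = -0.42352, so δ = -25.057°.
cos h₀ = −tan ϕ · tan δ = 2.6787 ≥ 1, so the Sun never rises (polar night) and h₀ = 0.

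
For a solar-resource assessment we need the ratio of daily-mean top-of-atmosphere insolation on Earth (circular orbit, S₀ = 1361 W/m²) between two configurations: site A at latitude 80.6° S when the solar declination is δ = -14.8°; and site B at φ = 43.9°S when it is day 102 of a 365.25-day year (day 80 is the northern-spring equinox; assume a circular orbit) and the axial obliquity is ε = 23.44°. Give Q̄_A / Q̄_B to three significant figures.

Q̄_A / Q̄_B ≈ 1.41

— Configuration A (φ=-80.6°):
cos H₀ = −tan(-80.6°) tan(-14.800°) = -1.5960 ≤ −1 ⇒ polar day, H₀ = π.
Bracket: H₀ sin φ sin δ + cos φ cos δ sin H₀ = 3.1416×-0.98657×-0.25545 + 0.16333×0.96682×0.00000 = 0.791744 + 0.000000 = 0.791744.
Q̄ = (S₀/π) × [bracket] = (1361/π) × 0.791744 = 343.00 W/m².
— Configuration B (φ=-43.9°):
Solar longitude: λ_s = 360° × (102 − 80)/365.25 = 21.684°.
sin δ = sin 23.44° × sin 21.684° = 0.14698, so δ = +8.452°.
cos H₀ = −tan(-43.9°) tan(+8.452°) = 0.1430, H₀ = 1.4273 rad.
Bracket: H₀ sin φ sin δ + cos φ cos δ sin H₀ = 1.4273×-0.69340×0.14698 + 0.72055×0.98914×0.98972 = -0.145465 + 0.705398 = 0.559933.
Q̄ = (S₀/π) × [bracket] = (1361/π) × 0.559933 = 242.57 W/m².
Ratio Q̄_A / Q̄_B = 343.00 / 242.57 = 1.414.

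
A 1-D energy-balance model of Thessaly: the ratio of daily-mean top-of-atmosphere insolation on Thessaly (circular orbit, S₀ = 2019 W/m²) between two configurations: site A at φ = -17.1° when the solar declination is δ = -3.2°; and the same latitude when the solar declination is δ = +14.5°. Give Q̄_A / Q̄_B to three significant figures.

— Configuration A (φ=-17.1°):
cos H₀ = −tan(-17.1°) tan(-3.200°) = -0.0172, H₀ = 1.5880 rad.
Bracket: H₀ sin φ sin δ + cos φ cos δ sin H₀ = 1.5880×-0.29404×-0.05582 + 0.95579×0.99844×0.99985 = 0.026064 + 0.954156 = 0.980220.
Q̄ = (S₀/π) × [bracket] = (2019/π) × 0.980220 = 629.96 W/m².
— Configuration B (φ=-17.1°):
cos H₀ = −tan(-17.1°) tan(+14.500°) = 0.0796, H₀ = 1.4912 rad.
Bracket: H₀ sin φ sin δ + cos φ cos δ sin H₀ = 1.4912×-0.29404×0.25038 + 0.95579×0.96815×0.99683 = -0.109785 + 0.922415 = 0.812630.
Q̄ = (S₀/π) × [bracket] = (2019/π) × 0.812630 = 522.25 W/m².
Ratio Q̄_A / Q̄_B = 629.96 / 522.25 = 1.206.

Q̄_A / Q̄_B ≈ 1.21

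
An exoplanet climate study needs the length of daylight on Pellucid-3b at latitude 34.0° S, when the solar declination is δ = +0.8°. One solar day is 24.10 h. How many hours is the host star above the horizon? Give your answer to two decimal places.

11.98 h

cos H₀ = −tan φ · tan δ = −tan(-34.0°) × tan(+0.800°) = 0.0094, so H₀ = 1.5614 rad = 89.46°.
Daylight = 2H₀/(2π) × 24.10 h = (1.5614/π) × 24.10 = 11.98 h.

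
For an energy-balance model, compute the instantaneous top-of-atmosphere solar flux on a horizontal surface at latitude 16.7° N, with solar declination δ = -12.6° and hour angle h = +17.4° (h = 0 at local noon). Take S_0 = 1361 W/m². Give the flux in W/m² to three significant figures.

1.13e+03 W/m²

cos θ_z = sin ϕ sin δ + cos ϕ cos δ cos h = -0.062686 + 0.891981 = 0.829295.
Flux = S_0 · cos θ_z = 1361 × 0.829295 = 1129 W/m².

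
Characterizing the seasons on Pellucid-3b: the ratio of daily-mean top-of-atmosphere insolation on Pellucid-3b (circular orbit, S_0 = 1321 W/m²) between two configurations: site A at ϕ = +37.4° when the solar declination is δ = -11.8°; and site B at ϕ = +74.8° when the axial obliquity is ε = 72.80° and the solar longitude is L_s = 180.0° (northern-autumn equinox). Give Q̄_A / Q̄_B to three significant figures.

Q̄_A / Q̄_B ≈ 2.26

— Configuration A (ϕ=+37.4°):
cos h₀ = −tan(+37.4°) tan(-11.800°) = 0.1597, h₀ = 1.4104 rad.
Bracket: h₀ sin ϕ sin δ + cos ϕ cos δ sin h₀ = 1.4104×0.60738×-0.20450 + 0.79441×0.97887×0.98716 = -0.175185 + 0.767639 = 0.592454.
Q̄ = (S_0/π) × [bracket] = (1321/π) × 0.592454 = 249.12 W/m².
— Configuration B (ϕ=+74.8°):
Solar declination: sin δ = sin ε · sin L_s = sin 72.80° × sin 180.0° = 0.00000, so δ = +0.000°.
cos h₀ = −tan(+74.8°) tan(+0.000°) = -0.0000, h₀ = 1.5708 rad.
Bracket: h₀ sin ϕ sin δ + cos ϕ cos δ sin h₀ = 1.5708×0.96502×0.00000 + 0.26219×1.00000×1.00000 = 0.000000 + 0.262190 = 0.262190.
Q̄ = (S_0/π) × [bracket] = (1321/π) × 0.262190 = 110.25 W/m².
Ratio Q̄_A / Q̄_B = 249.12 / 110.25 = 2.260.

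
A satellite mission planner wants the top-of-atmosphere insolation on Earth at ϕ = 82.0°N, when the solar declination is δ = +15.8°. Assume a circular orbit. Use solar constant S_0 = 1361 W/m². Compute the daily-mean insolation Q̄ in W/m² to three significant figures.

Q̄ ≈ 367 W/m²

cos h₀ = −tan(+82.0°) tan(+15.800°) = -2.0134 ≤ −1 ⇒ polar day, h₀ = π.
Bracket: h₀ sin ϕ sin δ + cos ϕ cos δ sin h₀ = 3.1416×0.99027×0.27228 + 0.13917×0.96222×0.00000 = 0.847072 + 0.000000 = 0.847072.
Q̄ = (S_0/π) × [bracket] = (1361/π) × 0.847072 = 367.0 W/m².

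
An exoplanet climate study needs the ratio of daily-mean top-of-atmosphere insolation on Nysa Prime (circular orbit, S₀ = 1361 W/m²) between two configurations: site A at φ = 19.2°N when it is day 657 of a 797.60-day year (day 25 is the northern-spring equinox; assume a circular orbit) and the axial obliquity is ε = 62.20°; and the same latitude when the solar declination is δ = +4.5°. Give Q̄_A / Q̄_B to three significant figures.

Q̄_A / Q̄_B ≈ 0.136

— Configuration A (φ=+19.2°):
Solar longitude: λ_s = 360° × (657 − 25)/797.60 = 285.256°.
sin δ = sin 62.20° × sin 285.256° = -0.85341, so δ = -58.584°.
cos H₀ = −tan(+19.2°) tan(-58.584°) = 0.5702, H₀ = 0.9641 rad.
Bracket: H₀ sin φ sin δ + cos φ cos δ sin H₀ = 0.9641×0.32887×-0.85341 + 0.94438×0.52124×0.82154 = -0.270585 + 0.404402 = 0.133817.
Q̄ = (S₀/π) × [bracket] = (1361/π) × 0.133817 = 57.972 W/m².
— Configuration B (φ=+19.2°):
cos H₀ = −tan(+19.2°) tan(+4.500°) = -0.0274, H₀ = 1.5982 rad.
Bracket: H₀ sin φ sin δ + cos φ cos δ sin H₀ = 1.5982×0.32887×0.07846 + 0.94438×0.99692×0.99962 = 0.041239 + 0.941114 = 0.982353.
Q̄ = (S₀/π) × [bracket] = (1361/π) × 0.982353 = 425.57 W/m².
Ratio Q̄_A / Q̄_B = 57.972 / 425.57 = 0.1362.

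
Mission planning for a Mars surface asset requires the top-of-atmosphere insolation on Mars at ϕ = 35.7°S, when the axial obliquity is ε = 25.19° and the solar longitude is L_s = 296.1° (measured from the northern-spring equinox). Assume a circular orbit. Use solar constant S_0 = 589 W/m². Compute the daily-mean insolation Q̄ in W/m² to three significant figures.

Solar declination: sin δ = sin ε · sin L_s = sin 25.19° × sin 296.1° = -0.38222, so δ = -22.471°.
cos h₀ = −tan(-35.7°) tan(-22.471°) = -0.2972, h₀ = 1.8726 rad.
Bracket: h₀ sin ϕ sin δ + cos ϕ cos δ sin h₀ = 1.8726×-0.58354×-0.38222 + 0.81208×0.92407×0.95481 = 0.417666 + 0.716507 = 1.134173.
Q̄ = (S_0/π) × [bracket] = (589/π) × 1.134173 = 212.6 W/m².

Q̄ ≈ 213 W/m²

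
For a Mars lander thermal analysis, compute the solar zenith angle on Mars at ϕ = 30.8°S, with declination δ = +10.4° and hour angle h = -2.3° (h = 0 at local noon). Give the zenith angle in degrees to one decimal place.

θ_z = 41.3°

cos θ_z = sin ϕ sin δ + cos ϕ cos δ cos h = -0.092434 + 0.844168 = 0.751734.
θ_z = arccos(0.751734) = 41.3°.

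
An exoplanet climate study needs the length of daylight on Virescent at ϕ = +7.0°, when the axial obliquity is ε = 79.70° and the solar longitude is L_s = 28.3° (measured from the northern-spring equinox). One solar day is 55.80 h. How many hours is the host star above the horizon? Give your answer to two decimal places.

29.05 h

Solar declination: sin δ = sin ε · sin L_s = sin 79.70° × sin 28.3° = 0.46645, so δ = +27.804°.
cos h₀ = −tan ϕ · tan δ = −tan(+7.0°) × tan(+27.804°) = -0.0647, so h₀ = 1.6356 rad = 93.71°.
Daylight = 2h₀/(2π) × 55.80 h = (1.6356/π) × 55.80 = 29.05 h.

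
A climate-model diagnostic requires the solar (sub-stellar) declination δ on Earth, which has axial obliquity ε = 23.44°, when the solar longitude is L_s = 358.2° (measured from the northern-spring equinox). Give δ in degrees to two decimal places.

sin δ = sin ε · sin L_s = sin 23.44° × sin 358.2° = -0.012495.
δ = arcsin(-0.012495) = -0.72°.

δ = -0.72°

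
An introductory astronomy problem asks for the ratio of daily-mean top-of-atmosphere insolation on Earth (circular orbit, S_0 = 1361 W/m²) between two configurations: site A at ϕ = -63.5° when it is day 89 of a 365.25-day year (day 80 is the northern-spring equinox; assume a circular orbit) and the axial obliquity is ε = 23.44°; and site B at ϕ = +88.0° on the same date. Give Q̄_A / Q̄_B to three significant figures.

Q̄_A / Q̄_B ≈ 1.88

— Configuration A (ϕ=-63.5°):
Solar longitude: L_s = 360° × (89 − 80)/365.25 = 8.871°.
sin δ = sin 23.44° × sin 8.871° = 0.06134, so δ = +3.517°.
cos h₀ = −tan(-63.5°) tan(+3.517°) = 0.1233, h₀ = 1.4472 rad.
Bracket: h₀ sin ϕ sin δ + cos ϕ cos δ sin h₀ = 1.4472×-0.89493×0.06134 + 0.44620×0.99812×0.99237 = -0.079444 + 0.441963 = 0.362519.
Q̄ = (S_0/π) × [bracket] = (1361/π) × 0.362519 = 157.05 W/m².
— Configuration B (ϕ=+88.0°):
cos h₀ = −tan(+88.0°) tan(+3.517°) = -1.7599 ≤ −1 ⇒ polar day, h₀ = π.
Bracket: h₀ sin ϕ sin δ + cos ϕ cos δ sin h₀ = 3.1416×0.99939×0.06134 + 0.03490×0.99812×0.00000 = 0.192588 + 0.000000 = 0.192588.
Q̄ = (S_0/π) × [bracket] = (1361/π) × 0.192588 = 83.433 W/m².
Ratio Q̄_A / Q̄_B = 157.05 / 83.433 = 1.882.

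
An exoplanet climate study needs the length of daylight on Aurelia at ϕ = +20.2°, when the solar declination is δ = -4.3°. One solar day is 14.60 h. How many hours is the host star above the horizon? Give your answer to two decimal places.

cos h₀ = −tan ϕ · tan δ = −tan(+20.2°) × tan(-4.300°) = 0.0277, so h₀ = 1.5431 rad = 88.41°.
Daylight = 2h₀/(2π) × 14.60 h = (1.5431/π) × 14.60 = 7.17 h.

7.17 h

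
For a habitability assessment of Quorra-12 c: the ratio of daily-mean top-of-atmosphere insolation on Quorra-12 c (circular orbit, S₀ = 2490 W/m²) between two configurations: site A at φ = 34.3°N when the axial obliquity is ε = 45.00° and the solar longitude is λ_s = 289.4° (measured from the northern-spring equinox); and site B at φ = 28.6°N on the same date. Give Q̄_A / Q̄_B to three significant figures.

Q̄_A / Q̄_B ≈ 0.620

— Configuration A (φ=+34.3°):
Solar declination: sin δ = sin ε · sin λ_s = sin 45.00° × sin 289.4° = -0.66696, so δ = -41.833°.
cos H₀ = −tan(+34.3°) tan(-41.833°) = 0.6106, H₀ = 0.9140 rad.
Bracket: H₀ sin φ sin δ + cos φ cos δ sin H₀ = 0.9140×0.56353×-0.66696 + 0.82610×0.74509×0.79192 = -0.343529 + 0.487442 = 0.143913.
Q̄ = (S₀/π) × [bracket] = (2490/π) × 0.143913 = 114.06 W/m².
— Configuration B (φ=+28.6°):
cos H₀ = −tan(+28.6°) tan(-41.833°) = 0.4880, H₀ = 1.0610 rad.
Bracket: H₀ sin φ sin δ + cos φ cos δ sin H₀ = 1.0610×0.47869×-0.66696 + 0.87798×0.74509×0.87282 = -0.338742 + 0.570976 = 0.232234.
Q̄ = (S₀/π) × [bracket] = (2490/π) × 0.232234 = 184.07 W/m².
Ratio Q̄_A / Q̄_B = 114.06 / 184.07 = 0.6197.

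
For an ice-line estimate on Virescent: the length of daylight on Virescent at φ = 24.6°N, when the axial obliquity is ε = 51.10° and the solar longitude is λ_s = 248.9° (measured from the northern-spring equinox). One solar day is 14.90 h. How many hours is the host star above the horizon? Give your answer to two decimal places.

Solar declination: sin δ = sin ε · sin λ_s = sin 51.10° × sin 248.9° = -0.72606, so δ = -46.557°.
cos H₀ = −tan φ · tan δ = −tan(+24.6°) × tan(-46.557°) = 0.4834, so H₀ = 1.0662 rad = 61.09°.
Daylight = 2H₀/(2π) × 14.90 h = (1.0662/π) × 14.90 = 5.06 h.

5.06 h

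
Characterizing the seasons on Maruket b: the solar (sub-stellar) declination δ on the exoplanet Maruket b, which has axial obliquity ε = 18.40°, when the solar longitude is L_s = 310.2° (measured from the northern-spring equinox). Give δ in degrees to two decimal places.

sin δ = sin ε · sin L_s = sin 18.40° × sin 310.2° = -0.241091.
δ = arcsin(-0.241091) = -13.95°.

δ = -13.95°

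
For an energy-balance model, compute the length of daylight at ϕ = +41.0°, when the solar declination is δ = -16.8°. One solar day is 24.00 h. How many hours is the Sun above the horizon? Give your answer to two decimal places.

cos h₀ = −tan ϕ · tan δ = −tan(+41.0°) × tan(-16.800°) = 0.2625, so h₀ = 1.3052 rad = 74.78°.
Daylight = 2h₀/(2π) × 24.00 h = (1.3052/π) × 24.00 = 9.97 h.

9.97 h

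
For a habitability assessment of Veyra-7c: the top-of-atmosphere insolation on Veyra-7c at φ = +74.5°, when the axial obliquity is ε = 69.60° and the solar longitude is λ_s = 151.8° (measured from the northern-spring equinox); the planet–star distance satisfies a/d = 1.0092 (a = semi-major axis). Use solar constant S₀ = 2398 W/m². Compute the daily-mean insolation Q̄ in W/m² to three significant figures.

Solar declination: sin δ = sin ε · sin λ_s = sin 69.60° × sin 151.8° = 0.44291, so δ = +26.290°.
cos H₀ = −tan(+74.5°) tan(+26.290°) = -1.7813 ≤ −1 ⇒ polar day, H₀ = π.
Bracket: H₀ sin φ sin δ + cos φ cos δ sin H₀ = 3.1416×0.96363×0.44291 + 0.26724×0.89656×0.00000 = 1.340839 + 0.000000 = 1.340839.
Inverse-square distance factor (a/d)² = 1.0092² = 1.018485.
Q̄ = (S₀/π) × 1.018485 × [bracket] = (2398/π) × 1.018485 × 1.340839 = 1042 W/m².

Q̄ ≈ 1.04e+03 W/m²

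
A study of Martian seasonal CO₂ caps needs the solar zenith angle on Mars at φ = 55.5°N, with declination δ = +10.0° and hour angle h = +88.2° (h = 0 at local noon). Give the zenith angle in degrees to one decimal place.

θ_z = 80.8°

cos θ_z = sin φ sin δ + cos φ cos δ cos h = 0.143108 + 0.017521 = 0.160629.
θ_z = arccos(0.160629) = 80.8°.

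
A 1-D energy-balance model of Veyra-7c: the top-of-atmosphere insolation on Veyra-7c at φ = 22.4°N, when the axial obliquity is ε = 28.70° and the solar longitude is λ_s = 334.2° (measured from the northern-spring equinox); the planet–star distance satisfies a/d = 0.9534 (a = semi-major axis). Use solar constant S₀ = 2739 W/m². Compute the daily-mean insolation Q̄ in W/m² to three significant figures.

Solar declination: sin δ = sin ε · sin λ_s = sin 28.70° × sin 334.2° = -0.20901, so δ = -12.064°.
cos H₀ = −tan(+22.4°) tan(-12.064°) = 0.0881, H₀ = 1.4826 rad.
Bracket: H₀ sin φ sin δ + cos φ cos δ sin H₀ = 1.4826×0.38107×-0.20901 + 0.92455×0.97791×0.99611 = -0.118085 + 0.900610 = 0.782525.
Inverse-square distance factor (a/d)² = 0.9534² = 0.908972.
Q̄ = (S₀/π) × 0.908972 × [bracket] = (2739/π) × 0.908972 × 0.782525 = 620.1 W/m².

Q̄ ≈ 620 W/m²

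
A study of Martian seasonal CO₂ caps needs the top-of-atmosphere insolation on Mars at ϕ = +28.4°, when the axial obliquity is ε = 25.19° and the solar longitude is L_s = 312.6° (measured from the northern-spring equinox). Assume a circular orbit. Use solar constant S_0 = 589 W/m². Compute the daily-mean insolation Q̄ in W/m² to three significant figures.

Solar declination: sin δ = sin ε · sin L_s = sin 25.19° × sin 312.6° = -0.31330, so δ = -18.258°.
cos h₀ = −tan(+28.4°) tan(-18.258°) = 0.1784, h₀ = 1.3915 rad.
Bracket: h₀ sin ϕ sin δ + cos ϕ cos δ sin h₀ = 1.3915×0.47562×-0.31330 + 0.87965×0.94965×0.98396 = -0.207350 + 0.821960 = 0.614610.
Q̄ = (S_0/π) × [bracket] = (589/π) × 0.614610 = 115.2 W/m².

Q̄ ≈ 115 W/m²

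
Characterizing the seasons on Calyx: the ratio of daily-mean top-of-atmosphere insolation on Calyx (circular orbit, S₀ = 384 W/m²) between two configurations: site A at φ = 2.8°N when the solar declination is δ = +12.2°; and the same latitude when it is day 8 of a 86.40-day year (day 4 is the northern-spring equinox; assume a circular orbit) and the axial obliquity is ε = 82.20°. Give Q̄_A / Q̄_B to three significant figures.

— Configuration A (φ=+2.8°):
cos H₀ = −tan(+2.8°) tan(+12.200°) = -0.0106, H₀ = 1.5814 rad.
Bracket: H₀ sin φ sin δ + cos φ cos δ sin H₀ = 1.5814×0.04885×0.21132 + 0.99881×0.97742×0.99994 = 0.016325 + 0.976198 = 0.992523.
Q̄ = (S₀/π) × [bracket] = (384/π) × 0.992523 = 121.32 W/m².
— Configuration B (φ=+2.8°):
Solar longitude: λ_s = 360° × (8 − 4)/86.40 = 16.667°.
sin δ = sin 82.20° × sin 16.667° = 0.28415, so δ = +16.508°.
cos H₀ = −tan(+2.8°) tan(+16.508°) = -0.0145, H₀ = 1.5853 rad.
Bracket: H₀ sin φ sin δ + cos φ cos δ sin H₀ = 1.5853×0.04885×0.28415 + 0.99881×0.95878×0.99989 = 0.022005 + 0.957534 = 0.979539.
Q̄ = (S₀/π) × [bracket] = (384/π) × 0.979539 = 119.73 W/m².
Ratio Q̄_A / Q̄_B = 121.32 / 119.73 = 1.013.

Q̄_A / Q̄_B ≈ 1.01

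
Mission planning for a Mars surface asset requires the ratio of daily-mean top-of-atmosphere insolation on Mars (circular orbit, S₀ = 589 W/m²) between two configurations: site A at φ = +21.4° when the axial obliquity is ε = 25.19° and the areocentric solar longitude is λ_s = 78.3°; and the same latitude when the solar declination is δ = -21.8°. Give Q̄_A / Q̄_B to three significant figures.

Q̄_A / Q̄_B ≈ 1.66

— Configuration A (φ=+21.4°):
sin δ = sin 25.19° × sin 78.3° = 0.41678, so δ = +24.631°.
cos H₀ = −tan(+21.4°) tan(+24.631°) = -0.1797, H₀ = 1.7515 rad.
Bracket: H₀ sin φ sin δ + cos φ cos δ sin H₀ = 1.7515×0.36488×0.41678 + 0.93106×0.90901×0.98372 = 0.266359 + 0.832564 = 1.098923.
Q̄ = (S₀/π) × [bracket] = (589/π) × 1.098923 = 206.03 W/m².
— Configuration B (φ=+21.4°):
cos H₀ = −tan(+21.4°) tan(-21.800°) = 0.1567, H₀ = 1.4134 rad.
Bracket: H₀ sin φ sin δ + cos φ cos δ sin H₀ = 1.4134×0.36488×-0.37137 + 0.93106×0.92849×0.98764 = -0.191523 + 0.853795 = 0.662272.
Q̄ = (S₀/π) × [bracket] = (589/π) × 0.662272 = 124.17 W/m².
Ratio Q̄_A / Q̄_B = 206.03 / 124.17 = 1.659.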